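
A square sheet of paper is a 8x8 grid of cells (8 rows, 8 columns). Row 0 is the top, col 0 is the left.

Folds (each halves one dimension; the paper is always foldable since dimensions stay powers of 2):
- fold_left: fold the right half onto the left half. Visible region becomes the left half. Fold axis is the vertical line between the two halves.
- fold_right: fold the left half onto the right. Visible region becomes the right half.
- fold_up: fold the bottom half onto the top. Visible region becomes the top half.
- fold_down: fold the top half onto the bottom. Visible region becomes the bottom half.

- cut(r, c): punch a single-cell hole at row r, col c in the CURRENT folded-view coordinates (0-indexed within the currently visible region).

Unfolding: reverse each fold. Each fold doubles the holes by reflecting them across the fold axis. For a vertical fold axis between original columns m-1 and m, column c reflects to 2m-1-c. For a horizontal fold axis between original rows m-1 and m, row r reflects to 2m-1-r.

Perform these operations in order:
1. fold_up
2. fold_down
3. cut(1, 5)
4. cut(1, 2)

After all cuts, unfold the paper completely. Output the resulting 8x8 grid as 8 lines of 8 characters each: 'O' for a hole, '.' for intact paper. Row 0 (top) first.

Answer: ..O..O..
........
........
..O..O..
..O..O..
........
........
..O..O..

Derivation:
Op 1 fold_up: fold axis h@4; visible region now rows[0,4) x cols[0,8) = 4x8
Op 2 fold_down: fold axis h@2; visible region now rows[2,4) x cols[0,8) = 2x8
Op 3 cut(1, 5): punch at orig (3,5); cuts so far [(3, 5)]; region rows[2,4) x cols[0,8) = 2x8
Op 4 cut(1, 2): punch at orig (3,2); cuts so far [(3, 2), (3, 5)]; region rows[2,4) x cols[0,8) = 2x8
Unfold 1 (reflect across h@2): 4 holes -> [(0, 2), (0, 5), (3, 2), (3, 5)]
Unfold 2 (reflect across h@4): 8 holes -> [(0, 2), (0, 5), (3, 2), (3, 5), (4, 2), (4, 5), (7, 2), (7, 5)]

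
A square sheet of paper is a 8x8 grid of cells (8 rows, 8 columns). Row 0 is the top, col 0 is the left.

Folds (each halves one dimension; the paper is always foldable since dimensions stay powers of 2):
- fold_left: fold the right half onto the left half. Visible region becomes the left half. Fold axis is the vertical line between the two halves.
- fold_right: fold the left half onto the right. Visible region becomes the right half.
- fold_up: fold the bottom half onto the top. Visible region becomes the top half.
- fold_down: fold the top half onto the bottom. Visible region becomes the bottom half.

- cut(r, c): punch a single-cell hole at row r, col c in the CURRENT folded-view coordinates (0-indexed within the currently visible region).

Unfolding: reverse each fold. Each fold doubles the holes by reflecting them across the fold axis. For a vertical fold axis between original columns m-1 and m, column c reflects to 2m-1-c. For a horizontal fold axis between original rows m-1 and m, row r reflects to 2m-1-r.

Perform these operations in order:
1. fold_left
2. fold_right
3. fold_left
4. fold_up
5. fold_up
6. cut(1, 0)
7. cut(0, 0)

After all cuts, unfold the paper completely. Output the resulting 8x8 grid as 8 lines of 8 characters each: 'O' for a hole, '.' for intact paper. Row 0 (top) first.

Op 1 fold_left: fold axis v@4; visible region now rows[0,8) x cols[0,4) = 8x4
Op 2 fold_right: fold axis v@2; visible region now rows[0,8) x cols[2,4) = 8x2
Op 3 fold_left: fold axis v@3; visible region now rows[0,8) x cols[2,3) = 8x1
Op 4 fold_up: fold axis h@4; visible region now rows[0,4) x cols[2,3) = 4x1
Op 5 fold_up: fold axis h@2; visible region now rows[0,2) x cols[2,3) = 2x1
Op 6 cut(1, 0): punch at orig (1,2); cuts so far [(1, 2)]; region rows[0,2) x cols[2,3) = 2x1
Op 7 cut(0, 0): punch at orig (0,2); cuts so far [(0, 2), (1, 2)]; region rows[0,2) x cols[2,3) = 2x1
Unfold 1 (reflect across h@2): 4 holes -> [(0, 2), (1, 2), (2, 2), (3, 2)]
Unfold 2 (reflect across h@4): 8 holes -> [(0, 2), (1, 2), (2, 2), (3, 2), (4, 2), (5, 2), (6, 2), (7, 2)]
Unfold 3 (reflect across v@3): 16 holes -> [(0, 2), (0, 3), (1, 2), (1, 3), (2, 2), (2, 3), (3, 2), (3, 3), (4, 2), (4, 3), (5, 2), (5, 3), (6, 2), (6, 3), (7, 2), (7, 3)]
Unfold 4 (reflect across v@2): 32 holes -> [(0, 0), (0, 1), (0, 2), (0, 3), (1, 0), (1, 1), (1, 2), (1, 3), (2, 0), (2, 1), (2, 2), (2, 3), (3, 0), (3, 1), (3, 2), (3, 3), (4, 0), (4, 1), (4, 2), (4, 3), (5, 0), (5, 1), (5, 2), (5, 3), (6, 0), (6, 1), (6, 2), (6, 3), (7, 0), (7, 1), (7, 2), (7, 3)]
Unfold 5 (reflect across v@4): 64 holes -> [(0, 0), (0, 1), (0, 2), (0, 3), (0, 4), (0, 5), (0, 6), (0, 7), (1, 0), (1, 1), (1, 2), (1, 3), (1, 4), (1, 5), (1, 6), (1, 7), (2, 0), (2, 1), (2, 2), (2, 3), (2, 4), (2, 5), (2, 6), (2, 7), (3, 0), (3, 1), (3, 2), (3, 3), (3, 4), (3, 5), (3, 6), (3, 7), (4, 0), (4, 1), (4, 2), (4, 3), (4, 4), (4, 5), (4, 6), (4, 7), (5, 0), (5, 1), (5, 2), (5, 3), (5, 4), (5, 5), (5, 6), (5, 7), (6, 0), (6, 1), (6, 2), (6, 3), (6, 4), (6, 5), (6, 6), (6, 7), (7, 0), (7, 1), (7, 2), (7, 3), (7, 4), (7, 5), (7, 6), (7, 7)]

Answer: OOOOOOOO
OOOOOOOO
OOOOOOOO
OOOOOOOO
OOOOOOOO
OOOOOOOO
OOOOOOOO
OOOOOOOO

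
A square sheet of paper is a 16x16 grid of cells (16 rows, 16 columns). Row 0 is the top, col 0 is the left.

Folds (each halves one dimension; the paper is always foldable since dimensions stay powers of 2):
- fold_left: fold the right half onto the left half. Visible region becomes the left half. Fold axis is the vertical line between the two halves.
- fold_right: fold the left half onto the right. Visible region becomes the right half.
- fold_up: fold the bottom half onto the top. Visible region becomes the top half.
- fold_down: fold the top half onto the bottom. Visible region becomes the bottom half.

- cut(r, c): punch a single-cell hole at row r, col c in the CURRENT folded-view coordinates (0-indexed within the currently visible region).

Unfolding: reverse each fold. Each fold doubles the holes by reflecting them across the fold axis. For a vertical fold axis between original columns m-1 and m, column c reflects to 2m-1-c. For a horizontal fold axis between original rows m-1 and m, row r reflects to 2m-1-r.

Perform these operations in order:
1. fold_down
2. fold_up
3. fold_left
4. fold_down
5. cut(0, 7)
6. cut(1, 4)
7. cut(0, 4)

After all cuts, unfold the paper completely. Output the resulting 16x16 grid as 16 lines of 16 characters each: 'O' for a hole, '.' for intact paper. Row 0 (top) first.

Answer: ....O......O....
....O..OO..O....
....O..OO..O....
....O......O....
....O......O....
....O..OO..O....
....O..OO..O....
....O......O....
....O......O....
....O..OO..O....
....O..OO..O....
....O......O....
....O......O....
....O..OO..O....
....O..OO..O....
....O......O....

Derivation:
Op 1 fold_down: fold axis h@8; visible region now rows[8,16) x cols[0,16) = 8x16
Op 2 fold_up: fold axis h@12; visible region now rows[8,12) x cols[0,16) = 4x16
Op 3 fold_left: fold axis v@8; visible region now rows[8,12) x cols[0,8) = 4x8
Op 4 fold_down: fold axis h@10; visible region now rows[10,12) x cols[0,8) = 2x8
Op 5 cut(0, 7): punch at orig (10,7); cuts so far [(10, 7)]; region rows[10,12) x cols[0,8) = 2x8
Op 6 cut(1, 4): punch at orig (11,4); cuts so far [(10, 7), (11, 4)]; region rows[10,12) x cols[0,8) = 2x8
Op 7 cut(0, 4): punch at orig (10,4); cuts so far [(10, 4), (10, 7), (11, 4)]; region rows[10,12) x cols[0,8) = 2x8
Unfold 1 (reflect across h@10): 6 holes -> [(8, 4), (9, 4), (9, 7), (10, 4), (10, 7), (11, 4)]
Unfold 2 (reflect across v@8): 12 holes -> [(8, 4), (8, 11), (9, 4), (9, 7), (9, 8), (9, 11), (10, 4), (10, 7), (10, 8), (10, 11), (11, 4), (11, 11)]
Unfold 3 (reflect across h@12): 24 holes -> [(8, 4), (8, 11), (9, 4), (9, 7), (9, 8), (9, 11), (10, 4), (10, 7), (10, 8), (10, 11), (11, 4), (11, 11), (12, 4), (12, 11), (13, 4), (13, 7), (13, 8), (13, 11), (14, 4), (14, 7), (14, 8), (14, 11), (15, 4), (15, 11)]
Unfold 4 (reflect across h@8): 48 holes -> [(0, 4), (0, 11), (1, 4), (1, 7), (1, 8), (1, 11), (2, 4), (2, 7), (2, 8), (2, 11), (3, 4), (3, 11), (4, 4), (4, 11), (5, 4), (5, 7), (5, 8), (5, 11), (6, 4), (6, 7), (6, 8), (6, 11), (7, 4), (7, 11), (8, 4), (8, 11), (9, 4), (9, 7), (9, 8), (9, 11), (10, 4), (10, 7), (10, 8), (10, 11), (11, 4), (11, 11), (12, 4), (12, 11), (13, 4), (13, 7), (13, 8), (13, 11), (14, 4), (14, 7), (14, 8), (14, 11), (15, 4), (15, 11)]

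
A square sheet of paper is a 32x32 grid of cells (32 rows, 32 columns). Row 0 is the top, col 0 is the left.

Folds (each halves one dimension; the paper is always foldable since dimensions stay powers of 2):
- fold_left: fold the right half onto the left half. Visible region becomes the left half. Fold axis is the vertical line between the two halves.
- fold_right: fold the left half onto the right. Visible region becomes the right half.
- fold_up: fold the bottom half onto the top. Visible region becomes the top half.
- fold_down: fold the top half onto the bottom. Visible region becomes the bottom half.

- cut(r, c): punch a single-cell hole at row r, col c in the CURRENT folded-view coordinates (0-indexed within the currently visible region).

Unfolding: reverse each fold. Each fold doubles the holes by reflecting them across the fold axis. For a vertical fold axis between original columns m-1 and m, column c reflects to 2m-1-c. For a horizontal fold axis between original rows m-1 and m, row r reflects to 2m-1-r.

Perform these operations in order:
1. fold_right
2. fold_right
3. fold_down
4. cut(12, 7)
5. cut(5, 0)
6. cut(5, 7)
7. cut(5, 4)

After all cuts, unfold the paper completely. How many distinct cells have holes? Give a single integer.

Answer: 32

Derivation:
Op 1 fold_right: fold axis v@16; visible region now rows[0,32) x cols[16,32) = 32x16
Op 2 fold_right: fold axis v@24; visible region now rows[0,32) x cols[24,32) = 32x8
Op 3 fold_down: fold axis h@16; visible region now rows[16,32) x cols[24,32) = 16x8
Op 4 cut(12, 7): punch at orig (28,31); cuts so far [(28, 31)]; region rows[16,32) x cols[24,32) = 16x8
Op 5 cut(5, 0): punch at orig (21,24); cuts so far [(21, 24), (28, 31)]; region rows[16,32) x cols[24,32) = 16x8
Op 6 cut(5, 7): punch at orig (21,31); cuts so far [(21, 24), (21, 31), (28, 31)]; region rows[16,32) x cols[24,32) = 16x8
Op 7 cut(5, 4): punch at orig (21,28); cuts so far [(21, 24), (21, 28), (21, 31), (28, 31)]; region rows[16,32) x cols[24,32) = 16x8
Unfold 1 (reflect across h@16): 8 holes -> [(3, 31), (10, 24), (10, 28), (10, 31), (21, 24), (21, 28), (21, 31), (28, 31)]
Unfold 2 (reflect across v@24): 16 holes -> [(3, 16), (3, 31), (10, 16), (10, 19), (10, 23), (10, 24), (10, 28), (10, 31), (21, 16), (21, 19), (21, 23), (21, 24), (21, 28), (21, 31), (28, 16), (28, 31)]
Unfold 3 (reflect across v@16): 32 holes -> [(3, 0), (3, 15), (3, 16), (3, 31), (10, 0), (10, 3), (10, 7), (10, 8), (10, 12), (10, 15), (10, 16), (10, 19), (10, 23), (10, 24), (10, 28), (10, 31), (21, 0), (21, 3), (21, 7), (21, 8), (21, 12), (21, 15), (21, 16), (21, 19), (21, 23), (21, 24), (21, 28), (21, 31), (28, 0), (28, 15), (28, 16), (28, 31)]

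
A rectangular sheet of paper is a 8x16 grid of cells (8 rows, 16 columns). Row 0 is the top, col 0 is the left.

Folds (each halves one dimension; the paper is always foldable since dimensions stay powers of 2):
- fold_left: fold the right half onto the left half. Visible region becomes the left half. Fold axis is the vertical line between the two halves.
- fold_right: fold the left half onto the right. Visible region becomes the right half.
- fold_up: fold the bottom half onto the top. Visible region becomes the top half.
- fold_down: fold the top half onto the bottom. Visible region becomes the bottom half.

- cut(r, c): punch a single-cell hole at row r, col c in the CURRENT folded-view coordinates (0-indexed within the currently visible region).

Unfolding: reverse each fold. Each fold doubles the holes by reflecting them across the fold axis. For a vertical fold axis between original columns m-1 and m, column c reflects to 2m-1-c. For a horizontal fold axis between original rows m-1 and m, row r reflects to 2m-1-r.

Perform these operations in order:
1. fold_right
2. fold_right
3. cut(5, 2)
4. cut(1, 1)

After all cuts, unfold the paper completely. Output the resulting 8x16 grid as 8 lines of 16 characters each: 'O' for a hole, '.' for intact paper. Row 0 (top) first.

Op 1 fold_right: fold axis v@8; visible region now rows[0,8) x cols[8,16) = 8x8
Op 2 fold_right: fold axis v@12; visible region now rows[0,8) x cols[12,16) = 8x4
Op 3 cut(5, 2): punch at orig (5,14); cuts so far [(5, 14)]; region rows[0,8) x cols[12,16) = 8x4
Op 4 cut(1, 1): punch at orig (1,13); cuts so far [(1, 13), (5, 14)]; region rows[0,8) x cols[12,16) = 8x4
Unfold 1 (reflect across v@12): 4 holes -> [(1, 10), (1, 13), (5, 9), (5, 14)]
Unfold 2 (reflect across v@8): 8 holes -> [(1, 2), (1, 5), (1, 10), (1, 13), (5, 1), (5, 6), (5, 9), (5, 14)]

Answer: ................
..O..O....O..O..
................
................
................
.O....O..O....O.
................
................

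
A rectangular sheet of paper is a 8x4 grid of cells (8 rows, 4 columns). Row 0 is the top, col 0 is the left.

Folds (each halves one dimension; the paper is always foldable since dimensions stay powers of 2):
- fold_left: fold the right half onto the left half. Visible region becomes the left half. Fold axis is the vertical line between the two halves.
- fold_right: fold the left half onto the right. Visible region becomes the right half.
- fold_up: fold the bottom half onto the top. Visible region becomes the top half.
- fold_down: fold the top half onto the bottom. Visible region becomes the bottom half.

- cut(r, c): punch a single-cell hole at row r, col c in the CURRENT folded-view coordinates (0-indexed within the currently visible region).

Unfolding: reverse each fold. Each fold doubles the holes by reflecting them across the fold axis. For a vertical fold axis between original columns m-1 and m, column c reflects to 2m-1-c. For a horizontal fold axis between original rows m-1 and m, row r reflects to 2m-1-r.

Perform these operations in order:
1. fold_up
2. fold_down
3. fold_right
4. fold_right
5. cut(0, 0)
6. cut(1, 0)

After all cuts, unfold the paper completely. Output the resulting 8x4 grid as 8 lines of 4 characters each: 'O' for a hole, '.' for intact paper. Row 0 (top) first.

Answer: OOOO
OOOO
OOOO
OOOO
OOOO
OOOO
OOOO
OOOO

Derivation:
Op 1 fold_up: fold axis h@4; visible region now rows[0,4) x cols[0,4) = 4x4
Op 2 fold_down: fold axis h@2; visible region now rows[2,4) x cols[0,4) = 2x4
Op 3 fold_right: fold axis v@2; visible region now rows[2,4) x cols[2,4) = 2x2
Op 4 fold_right: fold axis v@3; visible region now rows[2,4) x cols[3,4) = 2x1
Op 5 cut(0, 0): punch at orig (2,3); cuts so far [(2, 3)]; region rows[2,4) x cols[3,4) = 2x1
Op 6 cut(1, 0): punch at orig (3,3); cuts so far [(2, 3), (3, 3)]; region rows[2,4) x cols[3,4) = 2x1
Unfold 1 (reflect across v@3): 4 holes -> [(2, 2), (2, 3), (3, 2), (3, 3)]
Unfold 2 (reflect across v@2): 8 holes -> [(2, 0), (2, 1), (2, 2), (2, 3), (3, 0), (3, 1), (3, 2), (3, 3)]
Unfold 3 (reflect across h@2): 16 holes -> [(0, 0), (0, 1), (0, 2), (0, 3), (1, 0), (1, 1), (1, 2), (1, 3), (2, 0), (2, 1), (2, 2), (2, 3), (3, 0), (3, 1), (3, 2), (3, 3)]
Unfold 4 (reflect across h@4): 32 holes -> [(0, 0), (0, 1), (0, 2), (0, 3), (1, 0), (1, 1), (1, 2), (1, 3), (2, 0), (2, 1), (2, 2), (2, 3), (3, 0), (3, 1), (3, 2), (3, 3), (4, 0), (4, 1), (4, 2), (4, 3), (5, 0), (5, 1), (5, 2), (5, 3), (6, 0), (6, 1), (6, 2), (6, 3), (7, 0), (7, 1), (7, 2), (7, 3)]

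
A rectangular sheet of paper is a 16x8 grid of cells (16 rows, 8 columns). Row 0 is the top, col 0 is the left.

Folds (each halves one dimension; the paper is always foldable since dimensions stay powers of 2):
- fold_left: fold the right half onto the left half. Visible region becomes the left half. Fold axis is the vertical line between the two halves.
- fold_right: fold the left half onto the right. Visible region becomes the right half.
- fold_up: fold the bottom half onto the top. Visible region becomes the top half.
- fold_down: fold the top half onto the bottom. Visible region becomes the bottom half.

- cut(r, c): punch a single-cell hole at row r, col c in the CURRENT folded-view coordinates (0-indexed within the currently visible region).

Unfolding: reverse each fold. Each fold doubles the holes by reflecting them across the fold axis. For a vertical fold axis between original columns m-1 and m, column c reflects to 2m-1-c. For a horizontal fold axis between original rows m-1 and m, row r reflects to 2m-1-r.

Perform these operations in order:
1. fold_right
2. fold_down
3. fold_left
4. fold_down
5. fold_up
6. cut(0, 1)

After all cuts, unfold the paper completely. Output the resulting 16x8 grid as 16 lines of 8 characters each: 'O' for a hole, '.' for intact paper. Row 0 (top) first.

Op 1 fold_right: fold axis v@4; visible region now rows[0,16) x cols[4,8) = 16x4
Op 2 fold_down: fold axis h@8; visible region now rows[8,16) x cols[4,8) = 8x4
Op 3 fold_left: fold axis v@6; visible region now rows[8,16) x cols[4,6) = 8x2
Op 4 fold_down: fold axis h@12; visible region now rows[12,16) x cols[4,6) = 4x2
Op 5 fold_up: fold axis h@14; visible region now rows[12,14) x cols[4,6) = 2x2
Op 6 cut(0, 1): punch at orig (12,5); cuts so far [(12, 5)]; region rows[12,14) x cols[4,6) = 2x2
Unfold 1 (reflect across h@14): 2 holes -> [(12, 5), (15, 5)]
Unfold 2 (reflect across h@12): 4 holes -> [(8, 5), (11, 5), (12, 5), (15, 5)]
Unfold 3 (reflect across v@6): 8 holes -> [(8, 5), (8, 6), (11, 5), (11, 6), (12, 5), (12, 6), (15, 5), (15, 6)]
Unfold 4 (reflect across h@8): 16 holes -> [(0, 5), (0, 6), (3, 5), (3, 6), (4, 5), (4, 6), (7, 5), (7, 6), (8, 5), (8, 6), (11, 5), (11, 6), (12, 5), (12, 6), (15, 5), (15, 6)]
Unfold 5 (reflect across v@4): 32 holes -> [(0, 1), (0, 2), (0, 5), (0, 6), (3, 1), (3, 2), (3, 5), (3, 6), (4, 1), (4, 2), (4, 5), (4, 6), (7, 1), (7, 2), (7, 5), (7, 6), (8, 1), (8, 2), (8, 5), (8, 6), (11, 1), (11, 2), (11, 5), (11, 6), (12, 1), (12, 2), (12, 5), (12, 6), (15, 1), (15, 2), (15, 5), (15, 6)]

Answer: .OO..OO.
........
........
.OO..OO.
.OO..OO.
........
........
.OO..OO.
.OO..OO.
........
........
.OO..OO.
.OO..OO.
........
........
.OO..OO.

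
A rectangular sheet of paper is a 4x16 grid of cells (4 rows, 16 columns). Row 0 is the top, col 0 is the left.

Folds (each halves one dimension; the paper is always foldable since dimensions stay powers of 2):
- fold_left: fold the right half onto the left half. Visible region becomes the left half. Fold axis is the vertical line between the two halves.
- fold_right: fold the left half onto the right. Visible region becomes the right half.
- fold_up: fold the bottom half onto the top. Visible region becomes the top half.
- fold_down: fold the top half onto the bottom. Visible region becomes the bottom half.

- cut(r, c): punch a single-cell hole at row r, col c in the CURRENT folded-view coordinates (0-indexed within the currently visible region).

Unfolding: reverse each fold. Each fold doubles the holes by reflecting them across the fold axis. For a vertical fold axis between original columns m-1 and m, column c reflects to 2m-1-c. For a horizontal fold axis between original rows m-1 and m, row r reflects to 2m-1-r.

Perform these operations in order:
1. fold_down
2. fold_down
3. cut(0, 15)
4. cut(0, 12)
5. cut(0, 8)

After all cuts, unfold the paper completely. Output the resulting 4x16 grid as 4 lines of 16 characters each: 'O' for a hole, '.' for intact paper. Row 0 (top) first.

Answer: ........O...O..O
........O...O..O
........O...O..O
........O...O..O

Derivation:
Op 1 fold_down: fold axis h@2; visible region now rows[2,4) x cols[0,16) = 2x16
Op 2 fold_down: fold axis h@3; visible region now rows[3,4) x cols[0,16) = 1x16
Op 3 cut(0, 15): punch at orig (3,15); cuts so far [(3, 15)]; region rows[3,4) x cols[0,16) = 1x16
Op 4 cut(0, 12): punch at orig (3,12); cuts so far [(3, 12), (3, 15)]; region rows[3,4) x cols[0,16) = 1x16
Op 5 cut(0, 8): punch at orig (3,8); cuts so far [(3, 8), (3, 12), (3, 15)]; region rows[3,4) x cols[0,16) = 1x16
Unfold 1 (reflect across h@3): 6 holes -> [(2, 8), (2, 12), (2, 15), (3, 8), (3, 12), (3, 15)]
Unfold 2 (reflect across h@2): 12 holes -> [(0, 8), (0, 12), (0, 15), (1, 8), (1, 12), (1, 15), (2, 8), (2, 12), (2, 15), (3, 8), (3, 12), (3, 15)]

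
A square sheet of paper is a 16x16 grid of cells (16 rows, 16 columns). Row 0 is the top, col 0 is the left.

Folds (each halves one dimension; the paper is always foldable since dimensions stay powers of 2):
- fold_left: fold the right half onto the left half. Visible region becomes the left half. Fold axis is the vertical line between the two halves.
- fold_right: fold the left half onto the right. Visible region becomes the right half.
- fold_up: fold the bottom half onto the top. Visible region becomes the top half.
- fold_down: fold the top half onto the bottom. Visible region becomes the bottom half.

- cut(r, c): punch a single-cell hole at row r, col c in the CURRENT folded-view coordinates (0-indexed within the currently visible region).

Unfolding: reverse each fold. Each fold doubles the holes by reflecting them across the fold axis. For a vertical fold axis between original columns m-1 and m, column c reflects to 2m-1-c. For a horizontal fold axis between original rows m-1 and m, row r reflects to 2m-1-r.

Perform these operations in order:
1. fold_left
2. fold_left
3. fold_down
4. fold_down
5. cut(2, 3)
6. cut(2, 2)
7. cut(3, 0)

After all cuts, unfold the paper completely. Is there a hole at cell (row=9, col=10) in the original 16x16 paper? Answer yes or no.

Answer: yes

Derivation:
Op 1 fold_left: fold axis v@8; visible region now rows[0,16) x cols[0,8) = 16x8
Op 2 fold_left: fold axis v@4; visible region now rows[0,16) x cols[0,4) = 16x4
Op 3 fold_down: fold axis h@8; visible region now rows[8,16) x cols[0,4) = 8x4
Op 4 fold_down: fold axis h@12; visible region now rows[12,16) x cols[0,4) = 4x4
Op 5 cut(2, 3): punch at orig (14,3); cuts so far [(14, 3)]; region rows[12,16) x cols[0,4) = 4x4
Op 6 cut(2, 2): punch at orig (14,2); cuts so far [(14, 2), (14, 3)]; region rows[12,16) x cols[0,4) = 4x4
Op 7 cut(3, 0): punch at orig (15,0); cuts so far [(14, 2), (14, 3), (15, 0)]; region rows[12,16) x cols[0,4) = 4x4
Unfold 1 (reflect across h@12): 6 holes -> [(8, 0), (9, 2), (9, 3), (14, 2), (14, 3), (15, 0)]
Unfold 2 (reflect across h@8): 12 holes -> [(0, 0), (1, 2), (1, 3), (6, 2), (6, 3), (7, 0), (8, 0), (9, 2), (9, 3), (14, 2), (14, 3), (15, 0)]
Unfold 3 (reflect across v@4): 24 holes -> [(0, 0), (0, 7), (1, 2), (1, 3), (1, 4), (1, 5), (6, 2), (6, 3), (6, 4), (6, 5), (7, 0), (7, 7), (8, 0), (8, 7), (9, 2), (9, 3), (9, 4), (9, 5), (14, 2), (14, 3), (14, 4), (14, 5), (15, 0), (15, 7)]
Unfold 4 (reflect across v@8): 48 holes -> [(0, 0), (0, 7), (0, 8), (0, 15), (1, 2), (1, 3), (1, 4), (1, 5), (1, 10), (1, 11), (1, 12), (1, 13), (6, 2), (6, 3), (6, 4), (6, 5), (6, 10), (6, 11), (6, 12), (6, 13), (7, 0), (7, 7), (7, 8), (7, 15), (8, 0), (8, 7), (8, 8), (8, 15), (9, 2), (9, 3), (9, 4), (9, 5), (9, 10), (9, 11), (9, 12), (9, 13), (14, 2), (14, 3), (14, 4), (14, 5), (14, 10), (14, 11), (14, 12), (14, 13), (15, 0), (15, 7), (15, 8), (15, 15)]
Holes: [(0, 0), (0, 7), (0, 8), (0, 15), (1, 2), (1, 3), (1, 4), (1, 5), (1, 10), (1, 11), (1, 12), (1, 13), (6, 2), (6, 3), (6, 4), (6, 5), (6, 10), (6, 11), (6, 12), (6, 13), (7, 0), (7, 7), (7, 8), (7, 15), (8, 0), (8, 7), (8, 8), (8, 15), (9, 2), (9, 3), (9, 4), (9, 5), (9, 10), (9, 11), (9, 12), (9, 13), (14, 2), (14, 3), (14, 4), (14, 5), (14, 10), (14, 11), (14, 12), (14, 13), (15, 0), (15, 7), (15, 8), (15, 15)]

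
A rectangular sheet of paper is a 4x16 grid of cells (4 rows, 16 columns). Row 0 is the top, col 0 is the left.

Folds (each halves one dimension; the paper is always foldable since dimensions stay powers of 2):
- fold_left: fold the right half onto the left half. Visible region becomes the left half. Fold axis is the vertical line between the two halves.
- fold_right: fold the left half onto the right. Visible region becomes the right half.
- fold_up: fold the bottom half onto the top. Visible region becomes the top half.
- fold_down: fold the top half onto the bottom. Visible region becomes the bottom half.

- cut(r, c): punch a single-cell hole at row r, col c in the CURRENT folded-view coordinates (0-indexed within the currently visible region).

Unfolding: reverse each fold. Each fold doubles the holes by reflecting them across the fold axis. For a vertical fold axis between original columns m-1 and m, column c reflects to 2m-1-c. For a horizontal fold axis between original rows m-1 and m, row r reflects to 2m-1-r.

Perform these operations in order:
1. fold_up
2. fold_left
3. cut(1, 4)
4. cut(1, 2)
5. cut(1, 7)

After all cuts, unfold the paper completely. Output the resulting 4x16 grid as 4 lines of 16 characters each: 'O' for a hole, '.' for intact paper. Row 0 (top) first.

Answer: ................
..O.O..OO..O.O..
..O.O..OO..O.O..
................

Derivation:
Op 1 fold_up: fold axis h@2; visible region now rows[0,2) x cols[0,16) = 2x16
Op 2 fold_left: fold axis v@8; visible region now rows[0,2) x cols[0,8) = 2x8
Op 3 cut(1, 4): punch at orig (1,4); cuts so far [(1, 4)]; region rows[0,2) x cols[0,8) = 2x8
Op 4 cut(1, 2): punch at orig (1,2); cuts so far [(1, 2), (1, 4)]; region rows[0,2) x cols[0,8) = 2x8
Op 5 cut(1, 7): punch at orig (1,7); cuts so far [(1, 2), (1, 4), (1, 7)]; region rows[0,2) x cols[0,8) = 2x8
Unfold 1 (reflect across v@8): 6 holes -> [(1, 2), (1, 4), (1, 7), (1, 8), (1, 11), (1, 13)]
Unfold 2 (reflect across h@2): 12 holes -> [(1, 2), (1, 4), (1, 7), (1, 8), (1, 11), (1, 13), (2, 2), (2, 4), (2, 7), (2, 8), (2, 11), (2, 13)]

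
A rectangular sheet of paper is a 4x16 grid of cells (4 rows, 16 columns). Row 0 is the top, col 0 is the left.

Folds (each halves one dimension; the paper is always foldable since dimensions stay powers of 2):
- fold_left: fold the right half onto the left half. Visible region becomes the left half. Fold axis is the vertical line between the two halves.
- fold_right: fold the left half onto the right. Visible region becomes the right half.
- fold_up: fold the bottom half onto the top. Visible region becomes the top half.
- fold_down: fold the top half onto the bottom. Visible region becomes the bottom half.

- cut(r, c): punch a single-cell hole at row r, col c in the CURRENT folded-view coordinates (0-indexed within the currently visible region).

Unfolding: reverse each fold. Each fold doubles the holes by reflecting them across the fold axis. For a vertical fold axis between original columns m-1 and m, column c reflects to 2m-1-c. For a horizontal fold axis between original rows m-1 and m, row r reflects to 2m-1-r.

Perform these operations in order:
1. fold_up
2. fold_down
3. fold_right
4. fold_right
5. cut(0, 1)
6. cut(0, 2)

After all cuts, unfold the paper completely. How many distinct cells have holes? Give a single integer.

Answer: 32

Derivation:
Op 1 fold_up: fold axis h@2; visible region now rows[0,2) x cols[0,16) = 2x16
Op 2 fold_down: fold axis h@1; visible region now rows[1,2) x cols[0,16) = 1x16
Op 3 fold_right: fold axis v@8; visible region now rows[1,2) x cols[8,16) = 1x8
Op 4 fold_right: fold axis v@12; visible region now rows[1,2) x cols[12,16) = 1x4
Op 5 cut(0, 1): punch at orig (1,13); cuts so far [(1, 13)]; region rows[1,2) x cols[12,16) = 1x4
Op 6 cut(0, 2): punch at orig (1,14); cuts so far [(1, 13), (1, 14)]; region rows[1,2) x cols[12,16) = 1x4
Unfold 1 (reflect across v@12): 4 holes -> [(1, 9), (1, 10), (1, 13), (1, 14)]
Unfold 2 (reflect across v@8): 8 holes -> [(1, 1), (1, 2), (1, 5), (1, 6), (1, 9), (1, 10), (1, 13), (1, 14)]
Unfold 3 (reflect across h@1): 16 holes -> [(0, 1), (0, 2), (0, 5), (0, 6), (0, 9), (0, 10), (0, 13), (0, 14), (1, 1), (1, 2), (1, 5), (1, 6), (1, 9), (1, 10), (1, 13), (1, 14)]
Unfold 4 (reflect across h@2): 32 holes -> [(0, 1), (0, 2), (0, 5), (0, 6), (0, 9), (0, 10), (0, 13), (0, 14), (1, 1), (1, 2), (1, 5), (1, 6), (1, 9), (1, 10), (1, 13), (1, 14), (2, 1), (2, 2), (2, 5), (2, 6), (2, 9), (2, 10), (2, 13), (2, 14), (3, 1), (3, 2), (3, 5), (3, 6), (3, 9), (3, 10), (3, 13), (3, 14)]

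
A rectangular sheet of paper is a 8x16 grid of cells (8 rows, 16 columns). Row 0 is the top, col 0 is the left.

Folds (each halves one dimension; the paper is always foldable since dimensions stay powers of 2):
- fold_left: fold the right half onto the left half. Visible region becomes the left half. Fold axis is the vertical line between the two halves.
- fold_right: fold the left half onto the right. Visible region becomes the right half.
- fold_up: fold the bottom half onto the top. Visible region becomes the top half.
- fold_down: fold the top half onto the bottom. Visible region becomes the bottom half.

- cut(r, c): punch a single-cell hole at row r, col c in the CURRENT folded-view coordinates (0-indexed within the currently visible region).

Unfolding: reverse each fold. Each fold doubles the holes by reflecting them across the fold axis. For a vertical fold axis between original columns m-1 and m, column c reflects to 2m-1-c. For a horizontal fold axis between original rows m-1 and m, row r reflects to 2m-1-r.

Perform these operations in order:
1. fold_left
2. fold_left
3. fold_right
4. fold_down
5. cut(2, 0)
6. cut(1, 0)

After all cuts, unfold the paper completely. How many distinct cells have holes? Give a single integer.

Op 1 fold_left: fold axis v@8; visible region now rows[0,8) x cols[0,8) = 8x8
Op 2 fold_left: fold axis v@4; visible region now rows[0,8) x cols[0,4) = 8x4
Op 3 fold_right: fold axis v@2; visible region now rows[0,8) x cols[2,4) = 8x2
Op 4 fold_down: fold axis h@4; visible region now rows[4,8) x cols[2,4) = 4x2
Op 5 cut(2, 0): punch at orig (6,2); cuts so far [(6, 2)]; region rows[4,8) x cols[2,4) = 4x2
Op 6 cut(1, 0): punch at orig (5,2); cuts so far [(5, 2), (6, 2)]; region rows[4,8) x cols[2,4) = 4x2
Unfold 1 (reflect across h@4): 4 holes -> [(1, 2), (2, 2), (5, 2), (6, 2)]
Unfold 2 (reflect across v@2): 8 holes -> [(1, 1), (1, 2), (2, 1), (2, 2), (5, 1), (5, 2), (6, 1), (6, 2)]
Unfold 3 (reflect across v@4): 16 holes -> [(1, 1), (1, 2), (1, 5), (1, 6), (2, 1), (2, 2), (2, 5), (2, 6), (5, 1), (5, 2), (5, 5), (5, 6), (6, 1), (6, 2), (6, 5), (6, 6)]
Unfold 4 (reflect across v@8): 32 holes -> [(1, 1), (1, 2), (1, 5), (1, 6), (1, 9), (1, 10), (1, 13), (1, 14), (2, 1), (2, 2), (2, 5), (2, 6), (2, 9), (2, 10), (2, 13), (2, 14), (5, 1), (5, 2), (5, 5), (5, 6), (5, 9), (5, 10), (5, 13), (5, 14), (6, 1), (6, 2), (6, 5), (6, 6), (6, 9), (6, 10), (6, 13), (6, 14)]

Answer: 32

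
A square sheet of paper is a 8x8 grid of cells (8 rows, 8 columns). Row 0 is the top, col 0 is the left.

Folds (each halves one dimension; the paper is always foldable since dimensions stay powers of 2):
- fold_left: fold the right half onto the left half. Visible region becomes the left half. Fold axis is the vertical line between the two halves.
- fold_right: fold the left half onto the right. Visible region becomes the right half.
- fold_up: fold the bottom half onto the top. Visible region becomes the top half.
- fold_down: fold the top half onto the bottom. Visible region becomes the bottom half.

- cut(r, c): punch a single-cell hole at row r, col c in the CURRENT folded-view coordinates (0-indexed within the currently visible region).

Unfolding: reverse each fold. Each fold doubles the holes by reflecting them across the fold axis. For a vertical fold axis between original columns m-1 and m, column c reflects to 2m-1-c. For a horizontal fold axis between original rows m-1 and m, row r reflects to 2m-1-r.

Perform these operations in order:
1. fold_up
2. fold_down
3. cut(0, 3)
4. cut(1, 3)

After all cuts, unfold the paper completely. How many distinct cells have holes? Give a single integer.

Answer: 8

Derivation:
Op 1 fold_up: fold axis h@4; visible region now rows[0,4) x cols[0,8) = 4x8
Op 2 fold_down: fold axis h@2; visible region now rows[2,4) x cols[0,8) = 2x8
Op 3 cut(0, 3): punch at orig (2,3); cuts so far [(2, 3)]; region rows[2,4) x cols[0,8) = 2x8
Op 4 cut(1, 3): punch at orig (3,3); cuts so far [(2, 3), (3, 3)]; region rows[2,4) x cols[0,8) = 2x8
Unfold 1 (reflect across h@2): 4 holes -> [(0, 3), (1, 3), (2, 3), (3, 3)]
Unfold 2 (reflect across h@4): 8 holes -> [(0, 3), (1, 3), (2, 3), (3, 3), (4, 3), (5, 3), (6, 3), (7, 3)]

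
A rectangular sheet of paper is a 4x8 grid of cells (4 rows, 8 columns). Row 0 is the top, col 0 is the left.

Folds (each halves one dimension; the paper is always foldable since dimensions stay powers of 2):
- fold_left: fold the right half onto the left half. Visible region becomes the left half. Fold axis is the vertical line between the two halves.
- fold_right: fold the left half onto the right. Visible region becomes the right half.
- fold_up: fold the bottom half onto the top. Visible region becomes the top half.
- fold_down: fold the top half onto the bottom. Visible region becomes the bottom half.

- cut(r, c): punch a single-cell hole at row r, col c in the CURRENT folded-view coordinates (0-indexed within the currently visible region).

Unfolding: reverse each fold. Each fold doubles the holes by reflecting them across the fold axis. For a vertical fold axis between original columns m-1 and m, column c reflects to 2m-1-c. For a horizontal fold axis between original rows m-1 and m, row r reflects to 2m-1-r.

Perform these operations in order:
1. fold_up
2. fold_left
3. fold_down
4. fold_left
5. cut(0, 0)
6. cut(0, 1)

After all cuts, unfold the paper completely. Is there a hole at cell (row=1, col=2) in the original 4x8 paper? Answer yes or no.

Answer: yes

Derivation:
Op 1 fold_up: fold axis h@2; visible region now rows[0,2) x cols[0,8) = 2x8
Op 2 fold_left: fold axis v@4; visible region now rows[0,2) x cols[0,4) = 2x4
Op 3 fold_down: fold axis h@1; visible region now rows[1,2) x cols[0,4) = 1x4
Op 4 fold_left: fold axis v@2; visible region now rows[1,2) x cols[0,2) = 1x2
Op 5 cut(0, 0): punch at orig (1,0); cuts so far [(1, 0)]; region rows[1,2) x cols[0,2) = 1x2
Op 6 cut(0, 1): punch at orig (1,1); cuts so far [(1, 0), (1, 1)]; region rows[1,2) x cols[0,2) = 1x2
Unfold 1 (reflect across v@2): 4 holes -> [(1, 0), (1, 1), (1, 2), (1, 3)]
Unfold 2 (reflect across h@1): 8 holes -> [(0, 0), (0, 1), (0, 2), (0, 3), (1, 0), (1, 1), (1, 2), (1, 3)]
Unfold 3 (reflect across v@4): 16 holes -> [(0, 0), (0, 1), (0, 2), (0, 3), (0, 4), (0, 5), (0, 6), (0, 7), (1, 0), (1, 1), (1, 2), (1, 3), (1, 4), (1, 5), (1, 6), (1, 7)]
Unfold 4 (reflect across h@2): 32 holes -> [(0, 0), (0, 1), (0, 2), (0, 3), (0, 4), (0, 5), (0, 6), (0, 7), (1, 0), (1, 1), (1, 2), (1, 3), (1, 4), (1, 5), (1, 6), (1, 7), (2, 0), (2, 1), (2, 2), (2, 3), (2, 4), (2, 5), (2, 6), (2, 7), (3, 0), (3, 1), (3, 2), (3, 3), (3, 4), (3, 5), (3, 6), (3, 7)]
Holes: [(0, 0), (0, 1), (0, 2), (0, 3), (0, 4), (0, 5), (0, 6), (0, 7), (1, 0), (1, 1), (1, 2), (1, 3), (1, 4), (1, 5), (1, 6), (1, 7), (2, 0), (2, 1), (2, 2), (2, 3), (2, 4), (2, 5), (2, 6), (2, 7), (3, 0), (3, 1), (3, 2), (3, 3), (3, 4), (3, 5), (3, 6), (3, 7)]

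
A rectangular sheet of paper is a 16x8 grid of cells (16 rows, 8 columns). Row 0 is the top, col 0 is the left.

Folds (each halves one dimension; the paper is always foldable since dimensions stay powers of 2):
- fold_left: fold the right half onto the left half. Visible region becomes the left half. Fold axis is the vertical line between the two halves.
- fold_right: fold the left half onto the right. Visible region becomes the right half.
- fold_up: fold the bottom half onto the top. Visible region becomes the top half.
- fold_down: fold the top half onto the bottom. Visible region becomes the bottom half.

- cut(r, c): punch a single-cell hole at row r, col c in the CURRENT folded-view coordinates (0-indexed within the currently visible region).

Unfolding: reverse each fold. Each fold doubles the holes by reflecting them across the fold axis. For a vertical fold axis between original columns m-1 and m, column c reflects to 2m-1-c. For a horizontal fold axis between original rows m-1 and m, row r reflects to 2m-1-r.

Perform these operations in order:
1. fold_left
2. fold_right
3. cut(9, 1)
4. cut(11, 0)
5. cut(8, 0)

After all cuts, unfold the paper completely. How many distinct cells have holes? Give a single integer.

Answer: 12

Derivation:
Op 1 fold_left: fold axis v@4; visible region now rows[0,16) x cols[0,4) = 16x4
Op 2 fold_right: fold axis v@2; visible region now rows[0,16) x cols[2,4) = 16x2
Op 3 cut(9, 1): punch at orig (9,3); cuts so far [(9, 3)]; region rows[0,16) x cols[2,4) = 16x2
Op 4 cut(11, 0): punch at orig (11,2); cuts so far [(9, 3), (11, 2)]; region rows[0,16) x cols[2,4) = 16x2
Op 5 cut(8, 0): punch at orig (8,2); cuts so far [(8, 2), (9, 3), (11, 2)]; region rows[0,16) x cols[2,4) = 16x2
Unfold 1 (reflect across v@2): 6 holes -> [(8, 1), (8, 2), (9, 0), (9, 3), (11, 1), (11, 2)]
Unfold 2 (reflect across v@4): 12 holes -> [(8, 1), (8, 2), (8, 5), (8, 6), (9, 0), (9, 3), (9, 4), (9, 7), (11, 1), (11, 2), (11, 5), (11, 6)]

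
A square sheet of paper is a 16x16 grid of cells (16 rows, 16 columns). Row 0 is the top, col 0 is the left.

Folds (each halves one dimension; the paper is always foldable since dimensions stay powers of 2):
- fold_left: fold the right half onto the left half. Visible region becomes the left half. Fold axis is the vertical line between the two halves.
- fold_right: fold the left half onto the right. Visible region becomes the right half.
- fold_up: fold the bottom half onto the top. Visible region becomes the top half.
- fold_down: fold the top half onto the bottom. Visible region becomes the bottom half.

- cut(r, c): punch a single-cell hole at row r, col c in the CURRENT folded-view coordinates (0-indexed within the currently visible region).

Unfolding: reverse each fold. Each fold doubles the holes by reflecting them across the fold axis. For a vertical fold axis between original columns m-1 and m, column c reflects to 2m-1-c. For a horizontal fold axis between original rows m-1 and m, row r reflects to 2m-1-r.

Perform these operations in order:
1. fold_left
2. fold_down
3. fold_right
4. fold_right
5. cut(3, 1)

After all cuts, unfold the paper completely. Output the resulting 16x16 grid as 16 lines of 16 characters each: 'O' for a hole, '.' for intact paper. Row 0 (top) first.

Op 1 fold_left: fold axis v@8; visible region now rows[0,16) x cols[0,8) = 16x8
Op 2 fold_down: fold axis h@8; visible region now rows[8,16) x cols[0,8) = 8x8
Op 3 fold_right: fold axis v@4; visible region now rows[8,16) x cols[4,8) = 8x4
Op 4 fold_right: fold axis v@6; visible region now rows[8,16) x cols[6,8) = 8x2
Op 5 cut(3, 1): punch at orig (11,7); cuts so far [(11, 7)]; region rows[8,16) x cols[6,8) = 8x2
Unfold 1 (reflect across v@6): 2 holes -> [(11, 4), (11, 7)]
Unfold 2 (reflect across v@4): 4 holes -> [(11, 0), (11, 3), (11, 4), (11, 7)]
Unfold 3 (reflect across h@8): 8 holes -> [(4, 0), (4, 3), (4, 4), (4, 7), (11, 0), (11, 3), (11, 4), (11, 7)]
Unfold 4 (reflect across v@8): 16 holes -> [(4, 0), (4, 3), (4, 4), (4, 7), (4, 8), (4, 11), (4, 12), (4, 15), (11, 0), (11, 3), (11, 4), (11, 7), (11, 8), (11, 11), (11, 12), (11, 15)]

Answer: ................
................
................
................
O..OO..OO..OO..O
................
................
................
................
................
................
O..OO..OO..OO..O
................
................
................
................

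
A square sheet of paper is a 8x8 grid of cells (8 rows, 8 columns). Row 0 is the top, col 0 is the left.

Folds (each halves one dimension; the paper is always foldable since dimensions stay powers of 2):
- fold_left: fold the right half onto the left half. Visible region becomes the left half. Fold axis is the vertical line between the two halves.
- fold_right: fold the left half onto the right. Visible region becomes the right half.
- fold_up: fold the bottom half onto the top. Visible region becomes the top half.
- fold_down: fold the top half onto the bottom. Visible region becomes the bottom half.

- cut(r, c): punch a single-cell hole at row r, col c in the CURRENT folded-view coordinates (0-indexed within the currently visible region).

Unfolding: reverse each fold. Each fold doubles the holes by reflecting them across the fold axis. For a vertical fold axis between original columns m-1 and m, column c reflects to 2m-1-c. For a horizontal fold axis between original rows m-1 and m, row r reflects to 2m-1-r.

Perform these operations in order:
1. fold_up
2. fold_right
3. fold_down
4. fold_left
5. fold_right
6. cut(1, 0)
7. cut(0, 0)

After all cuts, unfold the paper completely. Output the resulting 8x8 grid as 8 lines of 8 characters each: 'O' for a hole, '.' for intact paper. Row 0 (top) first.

Answer: OOOOOOOO
OOOOOOOO
OOOOOOOO
OOOOOOOO
OOOOOOOO
OOOOOOOO
OOOOOOOO
OOOOOOOO

Derivation:
Op 1 fold_up: fold axis h@4; visible region now rows[0,4) x cols[0,8) = 4x8
Op 2 fold_right: fold axis v@4; visible region now rows[0,4) x cols[4,8) = 4x4
Op 3 fold_down: fold axis h@2; visible region now rows[2,4) x cols[4,8) = 2x4
Op 4 fold_left: fold axis v@6; visible region now rows[2,4) x cols[4,6) = 2x2
Op 5 fold_right: fold axis v@5; visible region now rows[2,4) x cols[5,6) = 2x1
Op 6 cut(1, 0): punch at orig (3,5); cuts so far [(3, 5)]; region rows[2,4) x cols[5,6) = 2x1
Op 7 cut(0, 0): punch at orig (2,5); cuts so far [(2, 5), (3, 5)]; region rows[2,4) x cols[5,6) = 2x1
Unfold 1 (reflect across v@5): 4 holes -> [(2, 4), (2, 5), (3, 4), (3, 5)]
Unfold 2 (reflect across v@6): 8 holes -> [(2, 4), (2, 5), (2, 6), (2, 7), (3, 4), (3, 5), (3, 6), (3, 7)]
Unfold 3 (reflect across h@2): 16 holes -> [(0, 4), (0, 5), (0, 6), (0, 7), (1, 4), (1, 5), (1, 6), (1, 7), (2, 4), (2, 5), (2, 6), (2, 7), (3, 4), (3, 5), (3, 6), (3, 7)]
Unfold 4 (reflect across v@4): 32 holes -> [(0, 0), (0, 1), (0, 2), (0, 3), (0, 4), (0, 5), (0, 6), (0, 7), (1, 0), (1, 1), (1, 2), (1, 3), (1, 4), (1, 5), (1, 6), (1, 7), (2, 0), (2, 1), (2, 2), (2, 3), (2, 4), (2, 5), (2, 6), (2, 7), (3, 0), (3, 1), (3, 2), (3, 3), (3, 4), (3, 5), (3, 6), (3, 7)]
Unfold 5 (reflect across h@4): 64 holes -> [(0, 0), (0, 1), (0, 2), (0, 3), (0, 4), (0, 5), (0, 6), (0, 7), (1, 0), (1, 1), (1, 2), (1, 3), (1, 4), (1, 5), (1, 6), (1, 7), (2, 0), (2, 1), (2, 2), (2, 3), (2, 4), (2, 5), (2, 6), (2, 7), (3, 0), (3, 1), (3, 2), (3, 3), (3, 4), (3, 5), (3, 6), (3, 7), (4, 0), (4, 1), (4, 2), (4, 3), (4, 4), (4, 5), (4, 6), (4, 7), (5, 0), (5, 1), (5, 2), (5, 3), (5, 4), (5, 5), (5, 6), (5, 7), (6, 0), (6, 1), (6, 2), (6, 3), (6, 4), (6, 5), (6, 6), (6, 7), (7, 0), (7, 1), (7, 2), (7, 3), (7, 4), (7, 5), (7, 6), (7, 7)]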